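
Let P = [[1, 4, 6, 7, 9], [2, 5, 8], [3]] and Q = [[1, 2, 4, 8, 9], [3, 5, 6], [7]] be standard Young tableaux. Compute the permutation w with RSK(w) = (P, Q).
Reverse the RSK construction: for i from n down to 1, find the cell of Q containing i, remove the entry at that cell from P, and reverse-bump it up through P; the value ejected from row 1 is w(i).

Step i=9: Q has 9 at row 1, column 5; remove that cell from P, ejecting 9. So w(9) = 9. P is now [[1, 4, 6, 7], [2, 5, 8], [3]].
Step i=8: Q has 8 at row 1, column 4; remove that cell from P, ejecting 7. So w(8) = 7. P is now [[1, 4, 6], [2, 5, 8], [3]].
Step i=7: Q has 7 at row 3, column 1; remove 3 from row 3 of P and reverse-bump: 3 enters row 2 and ejects 2; 2 enters row 1 and ejects 1. So w(7) = 1. P is now [[2, 4, 6], [3, 5, 8]].
Step i=6: Q has 6 at row 2, column 3; remove 8 from row 2 of P and reverse-bump: 8 enters row 1 and ejects 6. So w(6) = 6. P is now [[2, 4, 8], [3, 5]].
Step i=5: Q has 5 at row 2, column 2; remove 5 from row 2 of P and reverse-bump: 5 enters row 1 and ejects 4. So w(5) = 4. P is now [[2, 5, 8], [3]].
Step i=4: Q has 4 at row 1, column 3; remove that cell from P, ejecting 8. So w(4) = 8. P is now [[2, 5], [3]].
Step i=3: Q has 3 at row 2, column 1; remove 3 from row 2 of P and reverse-bump: 3 enters row 1 and ejects 2. So w(3) = 2. P is now [[3, 5]].
Step i=2: Q has 2 at row 1, column 2; remove that cell from P, ejecting 5. So w(2) = 5. P is now [[3]].
Step i=1: Q has 1 at row 1, column 1; remove that cell from P, ejecting 3. So w(1) = 3. P is now [].

So w = 3 5 2 8 4 6 1 7 9.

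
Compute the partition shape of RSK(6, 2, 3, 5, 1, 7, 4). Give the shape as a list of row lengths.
Row-insert each entry into an empty tableau.

After inserting 6: P = [[6]].
After inserting 2: P = [[2], [6]].
After inserting 3: P = [[2, 3], [6]].
After inserting 5: P = [[2, 3, 5], [6]].
After inserting 1: P = [[1, 3, 5], [2], [6]].
After inserting 7: P = [[1, 3, 5, 7], [2], [6]].
After inserting 4: P = [[1, 3, 4, 7], [2, 5], [6]].

The final insertion tableau P = [[1, 3, 4, 7], [2, 5], [6]] has shape [4, 2, 1].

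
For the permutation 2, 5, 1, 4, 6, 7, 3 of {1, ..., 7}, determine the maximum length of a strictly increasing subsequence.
4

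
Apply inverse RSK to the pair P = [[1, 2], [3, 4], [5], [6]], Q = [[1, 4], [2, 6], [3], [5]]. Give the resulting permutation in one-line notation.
6 5 3 4 1 2

Reverse the RSK construction: for i from n down to 1, find the cell of Q containing i, remove the entry at that cell from P, and reverse-bump it up through P; the value ejected from row 1 is w(i).

Step i=6: Q has 6 at row 2, column 2; remove 4 from row 2 of P and reverse-bump: 4 enters row 1 and ejects 2. So w(6) = 2. P is now [[1, 4], [3], [5], [6]].
Step i=5: Q has 5 at row 4, column 1; remove 6 from row 4 of P and reverse-bump: 6 enters row 3 and ejects 5; 5 enters row 2 and ejects 3; 3 enters row 1 and ejects 1. So w(5) = 1. P is now [[3, 4], [5], [6]].
Step i=4: Q has 4 at row 1, column 2; remove that cell from P, ejecting 4. So w(4) = 4. P is now [[3], [5], [6]].
Step i=3: Q has 3 at row 3, column 1; remove 6 from row 3 of P and reverse-bump: 6 enters row 2 and ejects 5; 5 enters row 1 and ejects 3. So w(3) = 3. P is now [[5], [6]].
Step i=2: Q has 2 at row 2, column 1; remove 6 from row 2 of P and reverse-bump: 6 enters row 1 and ejects 5. So w(2) = 5. P is now [[6]].
Step i=1: Q has 1 at row 1, column 1; remove that cell from P, ejecting 6. So w(1) = 6. P is now [].

So w = 6 5 3 4 1 2.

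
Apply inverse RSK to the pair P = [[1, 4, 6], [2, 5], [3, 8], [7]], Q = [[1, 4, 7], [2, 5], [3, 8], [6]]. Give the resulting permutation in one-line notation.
Reverse the RSK construction: for i from n down to 1, find the cell of Q containing i, remove the entry at that cell from P, and reverse-bump it up through P; the value ejected from row 1 is w(i).

Step i=8: Q has 8 at row 3, column 2; remove 8 from row 3 of P and reverse-bump: 8 enters row 2 and ejects 5; 5 enters row 1 and ejects 4. So w(8) = 4. P is now [[1, 5, 6], [2, 8], [3], [7]].
Step i=7: Q has 7 at row 1, column 3; remove that cell from P, ejecting 6. So w(7) = 6. P is now [[1, 5], [2, 8], [3], [7]].
Step i=6: Q has 6 at row 4, column 1; remove 7 from row 4 of P and reverse-bump: 7 enters row 3 and ejects 3; 3 enters row 2 and ejects 2; 2 enters row 1 and ejects 1. So w(6) = 1. P is now [[2, 5], [3, 8], [7]].
Step i=5: Q has 5 at row 2, column 2; remove 8 from row 2 of P and reverse-bump: 8 enters row 1 and ejects 5. So w(5) = 5. P is now [[2, 8], [3], [7]].
Step i=4: Q has 4 at row 1, column 2; remove that cell from P, ejecting 8. So w(4) = 8. P is now [[2], [3], [7]].
Step i=3: Q has 3 at row 3, column 1; remove 7 from row 3 of P and reverse-bump: 7 enters row 2 and ejects 3; 3 enters row 1 and ejects 2. So w(3) = 2. P is now [[3], [7]].
Step i=2: Q has 2 at row 2, column 1; remove 7 from row 2 of P and reverse-bump: 7 enters row 1 and ejects 3. So w(2) = 3. P is now [[7]].
Step i=1: Q has 1 at row 1, column 1; remove that cell from P, ejecting 7. So w(1) = 7. P is now [].

So w = 7 3 2 8 5 1 6 4.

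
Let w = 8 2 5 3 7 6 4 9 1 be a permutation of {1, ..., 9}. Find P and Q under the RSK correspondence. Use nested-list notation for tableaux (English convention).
P = [[1, 3, 4, 9], [2, 6], [5], [7], [8]], Q = [[1, 3, 5, 8], [2, 6], [4], [7], [9]]

Insert each entry of the permutation into P by Schensted row insertion, recording in Q the position of each new cell.

Insert 8: appended to row 1. P = [[8]].
Insert 2: 2 bumps 8 from row 1; 8 starts row 2. P = [[2], [8]].
Insert 5: appended to row 1. P = [[2, 5], [8]].
Insert 3: 3 bumps 5 from row 1; 5 bumps 8 from row 2; 8 starts row 3. P = [[2, 3], [5], [8]].
Insert 7: appended to row 1. P = [[2, 3, 7], [5], [8]].
Insert 6: 6 bumps 7 from row 1; 7 appends to row 2. P = [[2, 3, 6], [5, 7], [8]].
Insert 4: 4 bumps 6 from row 1; 6 bumps 7 from row 2; 7 bumps 8 from row 3; 8 starts row 4. P = [[2, 3, 4], [5, 6], [7], [8]].
Insert 9: appended to row 1. P = [[2, 3, 4, 9], [5, 6], [7], [8]].
Insert 1: 1 bumps 2 from row 1; 2 bumps 5 from row 2; 5 bumps 7 from row 3; 7 bumps 8 from row 4; 8 starts row 5. P = [[1, 3, 4, 9], [2, 6], [5], [7], [8]].

So P = [[1, 3, 4, 9], [2, 6], [5], [7], [8]], Q = [[1, 3, 5, 8], [2, 6], [4], [7], [9]].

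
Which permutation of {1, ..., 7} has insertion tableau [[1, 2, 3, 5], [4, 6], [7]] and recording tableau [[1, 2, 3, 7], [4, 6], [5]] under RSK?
Reverse the RSK construction: for i from n down to 1, find the cell of Q containing i, remove the entry at that cell from P, and reverse-bump it up through P; the value ejected from row 1 is w(i).

Step i=7: Q has 7 at row 1, column 4; remove that cell from P, ejecting 5. So w(7) = 5. P is now [[1, 2, 3], [4, 6], [7]].
Step i=6: Q has 6 at row 2, column 2; remove 6 from row 2 of P and reverse-bump: 6 enters row 1 and ejects 3. So w(6) = 3. P is now [[1, 2, 6], [4], [7]].
Step i=5: Q has 5 at row 3, column 1; remove 7 from row 3 of P and reverse-bump: 7 enters row 2 and ejects 4; 4 enters row 1 and ejects 2. So w(5) = 2. P is now [[1, 4, 6], [7]].
Step i=4: Q has 4 at row 2, column 1; remove 7 from row 2 of P and reverse-bump: 7 enters row 1 and ejects 6. So w(4) = 6. P is now [[1, 4, 7]].
Step i=3: Q has 3 at row 1, column 3; remove that cell from P, ejecting 7. So w(3) = 7. P is now [[1, 4]].
Step i=2: Q has 2 at row 1, column 2; remove that cell from P, ejecting 4. So w(2) = 4. P is now [[1]].
Step i=1: Q has 1 at row 1, column 1; remove that cell from P, ejecting 1. So w(1) = 1. P is now [].

So w = 1 4 7 6 2 3 5.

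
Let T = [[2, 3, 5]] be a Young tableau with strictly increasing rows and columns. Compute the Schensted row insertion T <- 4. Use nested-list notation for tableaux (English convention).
In row 1, 4 replaces 5 (the leftmost entry greater than 4); 5 is bumped to row 2. 5 starts a new row 2. The new tableau is [[2, 3, 4], [5]].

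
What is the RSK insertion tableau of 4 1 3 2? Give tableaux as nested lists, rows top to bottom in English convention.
After inserting 4: P = [[4]].
After inserting 1: P = [[1], [4]].
After inserting 3: P = [[1, 3], [4]].
After inserting 2: P = [[1, 2], [3], [4]].

So P = [[1, 2], [3], [4]].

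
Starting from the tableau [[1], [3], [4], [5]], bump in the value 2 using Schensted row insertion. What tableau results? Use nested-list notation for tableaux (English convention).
2 is larger than every entry of row 1, so it is appended to row 1. The new tableau is [[1, 2], [3], [4], [5]].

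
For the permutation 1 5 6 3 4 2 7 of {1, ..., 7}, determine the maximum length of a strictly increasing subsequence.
4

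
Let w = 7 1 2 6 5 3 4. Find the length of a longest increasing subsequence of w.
4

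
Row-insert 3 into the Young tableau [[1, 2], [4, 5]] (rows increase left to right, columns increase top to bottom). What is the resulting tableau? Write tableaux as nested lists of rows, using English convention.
3 is larger than every entry of row 1, so it is appended to row 1. The new tableau is [[1, 2, 3], [4, 5]].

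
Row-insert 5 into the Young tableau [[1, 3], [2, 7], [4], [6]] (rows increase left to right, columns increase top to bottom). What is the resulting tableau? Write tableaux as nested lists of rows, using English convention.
5 is larger than every entry of row 1, so it is appended to row 1. The new tableau is [[1, 3, 5], [2, 7], [4], [6]].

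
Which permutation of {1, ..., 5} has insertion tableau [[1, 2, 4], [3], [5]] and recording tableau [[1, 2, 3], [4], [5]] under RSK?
Reverse the RSK construction: for i from n down to 1, find the cell of Q containing i, remove the entry at that cell from P, and reverse-bump it up through P; the value ejected from row 1 is w(i).

Step i=5: Q has 5 at row 3, column 1; remove 5 from row 3 of P and reverse-bump: 5 enters row 2 and ejects 3; 3 enters row 1 and ejects 2. So w(5) = 2. P is now [[1, 3, 4], [5]].
Step i=4: Q has 4 at row 2, column 1; remove 5 from row 2 of P and reverse-bump: 5 enters row 1 and ejects 4. So w(4) = 4. P is now [[1, 3, 5]].
Step i=3: Q has 3 at row 1, column 3; remove that cell from P, ejecting 5. So w(3) = 5. P is now [[1, 3]].
Step i=2: Q has 2 at row 1, column 2; remove that cell from P, ejecting 3. So w(2) = 3. P is now [[1]].
Step i=1: Q has 1 at row 1, column 1; remove that cell from P, ejecting 1. So w(1) = 1. P is now [].

So w = 1 3 5 4 2.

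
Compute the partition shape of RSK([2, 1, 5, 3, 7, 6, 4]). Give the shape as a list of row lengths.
Row-insert each entry into an empty tableau.

After inserting 2: P = [[2]].
After inserting 1: P = [[1], [2]].
After inserting 5: P = [[1, 5], [2]].
After inserting 3: P = [[1, 3], [2, 5]].
After inserting 7: P = [[1, 3, 7], [2, 5]].
After inserting 6: P = [[1, 3, 6], [2, 5, 7]].
After inserting 4: P = [[1, 3, 4], [2, 5, 6], [7]].

The final insertion tableau P = [[1, 3, 4], [2, 5, 6], [7]] has shape [3, 3, 1].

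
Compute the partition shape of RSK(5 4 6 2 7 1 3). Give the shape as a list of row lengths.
Row-insert each entry into an empty tableau.

After inserting 5: P = [[5]].
After inserting 4: P = [[4], [5]].
After inserting 6: P = [[4, 6], [5]].
After inserting 2: P = [[2, 6], [4], [5]].
After inserting 7: P = [[2, 6, 7], [4], [5]].
After inserting 1: P = [[1, 6, 7], [2], [4], [5]].
After inserting 3: P = [[1, 3, 7], [2, 6], [4], [5]].

The final insertion tableau P = [[1, 3, 7], [2, 6], [4], [5]] has shape [3, 2, 1, 1].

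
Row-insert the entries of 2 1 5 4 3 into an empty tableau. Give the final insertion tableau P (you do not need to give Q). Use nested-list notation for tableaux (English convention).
P = [[1, 3], [2, 4], [5]]

Insert 2: appended to row 1. P = [[2]].
Insert 1: 1 bumps 2 from row 1; 2 starts row 2. P = [[1], [2]].
Insert 5: appended to row 1. P = [[1, 5], [2]].
Insert 4: 4 bumps 5 from row 1; 5 appends to row 2. P = [[1, 4], [2, 5]].
Insert 3: 3 bumps 4 from row 1; 4 bumps 5 from row 2; 5 starts row 3. P = [[1, 3], [2, 4], [5]].

So P = [[1, 3], [2, 4], [5]].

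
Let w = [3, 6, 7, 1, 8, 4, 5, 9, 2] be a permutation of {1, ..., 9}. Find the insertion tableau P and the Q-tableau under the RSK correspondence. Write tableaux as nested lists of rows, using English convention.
Insert each entry of the permutation into P by Schensted row insertion, recording in Q the position of each new cell.

Insert 3: appended to row 1. P = [[3]].
Insert 6: appended to row 1. P = [[3, 6]].
Insert 7: appended to row 1. P = [[3, 6, 7]].
Insert 1: 1 bumps 3 from row 1; 3 starts row 2. P = [[1, 6, 7], [3]].
Insert 8: appended to row 1. P = [[1, 6, 7, 8], [3]].
Insert 4: 4 bumps 6 from row 1; 6 appends to row 2. P = [[1, 4, 7, 8], [3, 6]].
Insert 5: 5 bumps 7 from row 1; 7 appends to row 2. P = [[1, 4, 5, 8], [3, 6, 7]].
Insert 9: appended to row 1. P = [[1, 4, 5, 8, 9], [3, 6, 7]].
Insert 2: 2 bumps 4 from row 1; 4 bumps 6 from row 2; 6 starts row 3. P = [[1, 2, 5, 8, 9], [3, 4, 7], [6]].

So P = [[1, 2, 5, 8, 9], [3, 4, 7], [6]], Q = [[1, 2, 3, 5, 8], [4, 6, 7], [9]].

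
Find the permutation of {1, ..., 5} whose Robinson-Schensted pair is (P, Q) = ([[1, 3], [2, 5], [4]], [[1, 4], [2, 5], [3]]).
4 2 1 5 3

Reverse the RSK construction: for i from n down to 1, find the cell of Q containing i, remove the entry at that cell from P, and reverse-bump it up through P; the value ejected from row 1 is w(i).

Step i=5: Q has 5 at row 2, column 2; remove 5 from row 2 of P and reverse-bump: 5 enters row 1 and ejects 3. So w(5) = 3. P is now [[1, 5], [2], [4]].
Step i=4: Q has 4 at row 1, column 2; remove that cell from P, ejecting 5. So w(4) = 5. P is now [[1], [2], [4]].
Step i=3: Q has 3 at row 3, column 1; remove 4 from row 3 of P and reverse-bump: 4 enters row 2 and ejects 2; 2 enters row 1 and ejects 1. So w(3) = 1. P is now [[2], [4]].
Step i=2: Q has 2 at row 2, column 1; remove 4 from row 2 of P and reverse-bump: 4 enters row 1 and ejects 2. So w(2) = 2. P is now [[4]].
Step i=1: Q has 1 at row 1, column 1; remove that cell from P, ejecting 4. So w(1) = 4. P is now [].

So w = 4 2 1 5 3.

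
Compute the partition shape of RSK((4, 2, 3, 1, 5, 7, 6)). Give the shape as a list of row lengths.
Row-insert each entry into an empty tableau.

After inserting 4: P = [[4]].
After inserting 2: P = [[2], [4]].
After inserting 3: P = [[2, 3], [4]].
After inserting 1: P = [[1, 3], [2], [4]].
After inserting 5: P = [[1, 3, 5], [2], [4]].
After inserting 7: P = [[1, 3, 5, 7], [2], [4]].
After inserting 6: P = [[1, 3, 5, 6], [2, 7], [4]].

The final insertion tableau P = [[1, 3, 5, 6], [2, 7], [4]] has shape [4, 2, 1].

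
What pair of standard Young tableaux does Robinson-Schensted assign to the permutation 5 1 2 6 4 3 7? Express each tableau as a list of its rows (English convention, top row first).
P = [[1, 2, 3, 7], [4, 6], [5]], Q = [[1, 3, 4, 7], [2, 5], [6]]

Insert each entry of the permutation into P by Schensted row insertion, recording in Q the position of each new cell.

Insert 5: appended to row 1. P = [[5]].
Insert 1: 1 bumps 5 from row 1; 5 starts row 2. P = [[1], [5]].
Insert 2: appended to row 1. P = [[1, 2], [5]].
Insert 6: appended to row 1. P = [[1, 2, 6], [5]].
Insert 4: 4 bumps 6 from row 1; 6 appends to row 2. P = [[1, 2, 4], [5, 6]].
Insert 3: 3 bumps 4 from row 1; 4 bumps 5 from row 2; 5 starts row 3. P = [[1, 2, 3], [4, 6], [5]].
Insert 7: appended to row 1. P = [[1, 2, 3, 7], [4, 6], [5]].

So P = [[1, 2, 3, 7], [4, 6], [5]], Q = [[1, 3, 4, 7], [2, 5], [6]].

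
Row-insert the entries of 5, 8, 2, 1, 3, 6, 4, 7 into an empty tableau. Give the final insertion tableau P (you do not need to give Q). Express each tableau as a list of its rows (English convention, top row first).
P = [[1, 3, 4, 7], [2, 6], [5, 8]]

Insert 5: appended to row 1. P = [[5]].
Insert 8: appended to row 1. P = [[5, 8]].
Insert 2: 2 bumps 5 from row 1; 5 starts row 2. P = [[2, 8], [5]].
Insert 1: 1 bumps 2 from row 1; 2 bumps 5 from row 2; 5 starts row 3. P = [[1, 8], [2], [5]].
Insert 3: 3 bumps 8 from row 1; 8 appends to row 2. P = [[1, 3], [2, 8], [5]].
Insert 6: appended to row 1. P = [[1, 3, 6], [2, 8], [5]].
Insert 4: 4 bumps 6 from row 1; 6 bumps 8 from row 2; 8 appends to row 3. P = [[1, 3, 4], [2, 6], [5, 8]].
Insert 7: appended to row 1. P = [[1, 3, 4, 7], [2, 6], [5, 8]].

So P = [[1, 3, 4, 7], [2, 6], [5, 8]].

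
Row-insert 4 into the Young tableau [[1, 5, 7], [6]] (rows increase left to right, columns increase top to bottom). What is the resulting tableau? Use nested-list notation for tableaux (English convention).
[[1, 4, 7], [5], [6]]

In row 1, 4 replaces 5 (the leftmost entry greater than 4); 5 is bumped to row 2. In row 2, 5 replaces 6 (the leftmost entry greater than 5); 6 is bumped to row 3. 6 starts a new row 3. The new tableau is [[1, 4, 7], [5], [6]].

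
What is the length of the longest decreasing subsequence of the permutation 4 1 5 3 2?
3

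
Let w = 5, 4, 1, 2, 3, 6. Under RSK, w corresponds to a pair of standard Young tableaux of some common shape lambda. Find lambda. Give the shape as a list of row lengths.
[4, 1, 1]

Row-insert each entry into an empty tableau.

After inserting 5: P = [[5]].
After inserting 4: P = [[4], [5]].
After inserting 1: P = [[1], [4], [5]].
After inserting 2: P = [[1, 2], [4], [5]].
After inserting 3: P = [[1, 2, 3], [4], [5]].
After inserting 6: P = [[1, 2, 3, 6], [4], [5]].

The final insertion tableau P = [[1, 2, 3, 6], [4], [5]] has shape [4, 1, 1].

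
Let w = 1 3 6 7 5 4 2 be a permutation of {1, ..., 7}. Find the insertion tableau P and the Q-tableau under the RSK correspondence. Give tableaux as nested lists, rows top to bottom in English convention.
P = [[1, 2, 4, 7], [3], [5], [6]], Q = [[1, 2, 3, 4], [5], [6], [7]]

Insert each entry of the permutation into P by Schensted row insertion, recording in Q the position of each new cell.

Insert 1: appended to row 1. P = [[1]].
Insert 3: appended to row 1. P = [[1, 3]].
Insert 6: appended to row 1. P = [[1, 3, 6]].
Insert 7: appended to row 1. P = [[1, 3, 6, 7]].
Insert 5: 5 bumps 6 from row 1; 6 starts row 2. P = [[1, 3, 5, 7], [6]].
Insert 4: 4 bumps 5 from row 1; 5 bumps 6 from row 2; 6 starts row 3. P = [[1, 3, 4, 7], [5], [6]].
Insert 2: 2 bumps 3 from row 1; 3 bumps 5 from row 2; 5 bumps 6 from row 3; 6 starts row 4. P = [[1, 2, 4, 7], [3], [5], [6]].

So P = [[1, 2, 4, 7], [3], [5], [6]], Q = [[1, 2, 3, 4], [5], [6], [7]].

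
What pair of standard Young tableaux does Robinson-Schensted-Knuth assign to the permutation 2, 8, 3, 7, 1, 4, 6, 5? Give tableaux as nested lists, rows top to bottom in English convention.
P = [[1, 3, 4, 5], [2, 6], [7], [8]], Q = [[1, 2, 4, 7], [3, 6], [5], [8]]

Insert each entry of the permutation into P by Schensted row insertion, recording in Q the position of each new cell.

Insert 2: appended to row 1. P = [[2]].
Insert 8: appended to row 1. P = [[2, 8]].
Insert 3: 3 bumps 8 from row 1; 8 starts row 2. P = [[2, 3], [8]].
Insert 7: appended to row 1. P = [[2, 3, 7], [8]].
Insert 1: 1 bumps 2 from row 1; 2 bumps 8 from row 2; 8 starts row 3. P = [[1, 3, 7], [2], [8]].
Insert 4: 4 bumps 7 from row 1; 7 appends to row 2. P = [[1, 3, 4], [2, 7], [8]].
Insert 6: appended to row 1. P = [[1, 3, 4, 6], [2, 7], [8]].
Insert 5: 5 bumps 6 from row 1; 6 bumps 7 from row 2; 7 bumps 8 from row 3; 8 starts row 4. P = [[1, 3, 4, 5], [2, 6], [7], [8]].

So P = [[1, 3, 4, 5], [2, 6], [7], [8]], Q = [[1, 2, 4, 7], [3, 6], [5], [8]].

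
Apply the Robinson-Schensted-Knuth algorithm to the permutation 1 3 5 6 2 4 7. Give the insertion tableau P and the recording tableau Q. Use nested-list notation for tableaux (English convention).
Insert each entry of the permutation into P by Schensted row insertion, recording in Q the position of each new cell.

Insert 1: appended to row 1. P = [[1]].
Insert 3: appended to row 1. P = [[1, 3]].
Insert 5: appended to row 1. P = [[1, 3, 5]].
Insert 6: appended to row 1. P = [[1, 3, 5, 6]].
Insert 2: 2 bumps 3 from row 1; 3 starts row 2. P = [[1, 2, 5, 6], [3]].
Insert 4: 4 bumps 5 from row 1; 5 appends to row 2. P = [[1, 2, 4, 6], [3, 5]].
Insert 7: appended to row 1. P = [[1, 2, 4, 6, 7], [3, 5]].

So P = [[1, 2, 4, 6, 7], [3, 5]], Q = [[1, 2, 3, 4, 7], [5, 6]].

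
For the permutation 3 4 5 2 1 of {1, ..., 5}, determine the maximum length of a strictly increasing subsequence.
3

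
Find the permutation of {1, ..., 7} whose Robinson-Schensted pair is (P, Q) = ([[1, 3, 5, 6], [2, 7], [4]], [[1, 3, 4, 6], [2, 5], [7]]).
Reverse the RSK construction: for i from n down to 1, find the cell of Q containing i, remove the entry at that cell from P, and reverse-bump it up through P; the value ejected from row 1 is w(i).

Step i=7: Q has 7 at row 3, column 1; remove 4 from row 3 of P and reverse-bump: 4 enters row 2 and ejects 2; 2 enters row 1 and ejects 1. So w(7) = 1. P is now [[2, 3, 5, 6], [4, 7]].
Step i=6: Q has 6 at row 1, column 4; remove that cell from P, ejecting 6. So w(6) = 6. P is now [[2, 3, 5], [4, 7]].
Step i=5: Q has 5 at row 2, column 2; remove 7 from row 2 of P and reverse-bump: 7 enters row 1 and ejects 5. So w(5) = 5. P is now [[2, 3, 7], [4]].
Step i=4: Q has 4 at row 1, column 3; remove that cell from P, ejecting 7. So w(4) = 7. P is now [[2, 3], [4]].
Step i=3: Q has 3 at row 1, column 2; remove that cell from P, ejecting 3. So w(3) = 3. P is now [[2], [4]].
Step i=2: Q has 2 at row 2, column 1; remove 4 from row 2 of P and reverse-bump: 4 enters row 1 and ejects 2. So w(2) = 2. P is now [[4]].
Step i=1: Q has 1 at row 1, column 1; remove that cell from P, ejecting 4. So w(1) = 4. P is now [].

So w = 4 2 3 7 5 6 1.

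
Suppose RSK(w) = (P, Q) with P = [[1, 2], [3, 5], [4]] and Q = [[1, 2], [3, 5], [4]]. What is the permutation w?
4 5 3 1 2

Reverse the RSK construction: for i from n down to 1, find the cell of Q containing i, remove the entry at that cell from P, and reverse-bump it up through P; the value ejected from row 1 is w(i).

Step i=5: Q has 5 at row 2, column 2; remove 5 from row 2 of P and reverse-bump: 5 enters row 1 and ejects 2. So w(5) = 2. P is now [[1, 5], [3], [4]].
Step i=4: Q has 4 at row 3, column 1; remove 4 from row 3 of P and reverse-bump: 4 enters row 2 and ejects 3; 3 enters row 1 and ejects 1. So w(4) = 1. P is now [[3, 5], [4]].
Step i=3: Q has 3 at row 2, column 1; remove 4 from row 2 of P and reverse-bump: 4 enters row 1 and ejects 3. So w(3) = 3. P is now [[4, 5]].
Step i=2: Q has 2 at row 1, column 2; remove that cell from P, ejecting 5. So w(2) = 5. P is now [[4]].
Step i=1: Q has 1 at row 1, column 1; remove that cell from P, ejecting 4. So w(1) = 4. P is now [].

So w = 4 5 3 1 2.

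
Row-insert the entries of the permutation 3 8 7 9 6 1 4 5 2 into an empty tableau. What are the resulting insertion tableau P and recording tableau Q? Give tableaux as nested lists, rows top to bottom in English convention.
P = [[1, 2, 5], [3, 4, 9], [6], [7], [8]], Q = [[1, 2, 4], [3, 7, 8], [5], [6], [9]]

Insert each entry of the permutation into P by Schensted row insertion, recording in Q the position of each new cell.

After inserting 3: P = [[3]].
After inserting 8: P = [[3, 8]].
After inserting 7: P = [[3, 7], [8]].
After inserting 9: P = [[3, 7, 9], [8]].
After inserting 6: P = [[3, 6, 9], [7], [8]].
After inserting 1: P = [[1, 6, 9], [3], [7], [8]].
After inserting 4: P = [[1, 4, 9], [3, 6], [7], [8]].
After inserting 5: P = [[1, 4, 5], [3, 6, 9], [7], [8]].
After inserting 2: P = [[1, 2, 5], [3, 4, 9], [6], [7], [8]].

So P = [[1, 2, 5], [3, 4, 9], [6], [7], [8]], Q = [[1, 2, 4], [3, 7, 8], [5], [6], [9]].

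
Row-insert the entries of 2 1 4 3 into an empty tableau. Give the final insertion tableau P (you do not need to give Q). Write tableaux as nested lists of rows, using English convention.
P = [[1, 3], [2, 4]]

Insert 2: appended to row 1. P = [[2]].
Insert 1: 1 bumps 2 from row 1; 2 starts row 2. P = [[1], [2]].
Insert 4: appended to row 1. P = [[1, 4], [2]].
Insert 3: 3 bumps 4 from row 1; 4 appends to row 2. P = [[1, 3], [2, 4]].

So P = [[1, 3], [2, 4]].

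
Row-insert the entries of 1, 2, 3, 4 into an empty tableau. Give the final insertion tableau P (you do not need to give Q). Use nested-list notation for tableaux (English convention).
P = [[1, 2, 3, 4]]

Insert 1: appended to row 1. P = [[1]].
Insert 2: appended to row 1. P = [[1, 2]].
Insert 3: appended to row 1. P = [[1, 2, 3]].
Insert 4: appended to row 1. P = [[1, 2, 3, 4]].

So P = [[1, 2, 3, 4]].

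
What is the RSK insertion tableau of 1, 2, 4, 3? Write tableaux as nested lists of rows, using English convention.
P = [[1, 2, 3], [4]]

Insert 1: appended to row 1. P = [[1]].
Insert 2: appended to row 1. P = [[1, 2]].
Insert 4: appended to row 1. P = [[1, 2, 4]].
Insert 3: 3 bumps 4 from row 1; 4 starts row 2. P = [[1, 2, 3], [4]].

So P = [[1, 2, 3], [4]].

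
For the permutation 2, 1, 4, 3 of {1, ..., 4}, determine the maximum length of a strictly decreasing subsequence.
2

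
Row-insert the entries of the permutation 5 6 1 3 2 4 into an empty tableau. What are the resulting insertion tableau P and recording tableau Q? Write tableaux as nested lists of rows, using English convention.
P = [[1, 2, 4], [3, 6], [5]], Q = [[1, 2, 6], [3, 4], [5]]

Insert each entry of the permutation into P by Schensted row insertion, recording in Q the position of each new cell.

Insert 5: appended to row 1. P = [[5]].
Insert 6: appended to row 1. P = [[5, 6]].
Insert 1: 1 bumps 5 from row 1; 5 starts row 2. P = [[1, 6], [5]].
Insert 3: 3 bumps 6 from row 1; 6 appends to row 2. P = [[1, 3], [5, 6]].
Insert 2: 2 bumps 3 from row 1; 3 bumps 5 from row 2; 5 starts row 3. P = [[1, 2], [3, 6], [5]].
Insert 4: appended to row 1. P = [[1, 2, 4], [3, 6], [5]].

So P = [[1, 2, 4], [3, 6], [5]], Q = [[1, 2, 6], [3, 4], [5]].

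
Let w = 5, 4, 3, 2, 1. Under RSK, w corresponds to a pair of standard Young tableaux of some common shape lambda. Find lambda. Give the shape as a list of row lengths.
[1, 1, 1, 1, 1]

Row-insert each entry into an empty tableau.

After inserting 5: P = [[5]].
After inserting 4: P = [[4], [5]].
After inserting 3: P = [[3], [4], [5]].
After inserting 2: P = [[2], [3], [4], [5]].
After inserting 1: P = [[1], [2], [3], [4], [5]].

The final insertion tableau P = [[1], [2], [3], [4], [5]] has shape [1, 1, 1, 1, 1].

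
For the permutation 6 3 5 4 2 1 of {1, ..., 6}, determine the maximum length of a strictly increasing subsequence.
2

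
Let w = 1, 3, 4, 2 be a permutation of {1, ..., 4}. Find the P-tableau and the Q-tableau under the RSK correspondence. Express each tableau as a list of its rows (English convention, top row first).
P = [[1, 2, 4], [3]], Q = [[1, 2, 3], [4]]

Insert each entry of the permutation into P by Schensted row insertion, recording in Q the position of each new cell.

After inserting 1: P = [[1]].
After inserting 3: P = [[1, 3]].
After inserting 4: P = [[1, 3, 4]].
After inserting 2: P = [[1, 2, 4], [3]].

So P = [[1, 2, 4], [3]], Q = [[1, 2, 3], [4]].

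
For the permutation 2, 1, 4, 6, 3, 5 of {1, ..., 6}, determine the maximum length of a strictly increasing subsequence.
3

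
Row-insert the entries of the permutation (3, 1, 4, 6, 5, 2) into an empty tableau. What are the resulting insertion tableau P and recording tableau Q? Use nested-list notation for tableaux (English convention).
P = [[1, 2, 5], [3, 4], [6]], Q = [[1, 3, 4], [2, 5], [6]]

Insert each entry of the permutation into P by Schensted row insertion, recording in Q the position of each new cell.

Insert 3: appended to row 1. P = [[3]].
Insert 1: 1 bumps 3 from row 1; 3 starts row 2. P = [[1], [3]].
Insert 4: appended to row 1. P = [[1, 4], [3]].
Insert 6: appended to row 1. P = [[1, 4, 6], [3]].
Insert 5: 5 bumps 6 from row 1; 6 appends to row 2. P = [[1, 4, 5], [3, 6]].
Insert 2: 2 bumps 4 from row 1; 4 bumps 6 from row 2; 6 starts row 3. P = [[1, 2, 5], [3, 4], [6]].

So P = [[1, 2, 5], [3, 4], [6]], Q = [[1, 3, 4], [2, 5], [6]].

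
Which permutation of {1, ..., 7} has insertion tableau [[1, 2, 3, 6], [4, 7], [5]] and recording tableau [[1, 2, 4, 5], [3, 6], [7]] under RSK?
1 5 2 4 7 6 3

Reverse the RSK construction: for i from n down to 1, find the cell of Q containing i, remove the entry at that cell from P, and reverse-bump it up through P; the value ejected from row 1 is w(i).

Step i=7: Q has 7 at row 3, column 1; remove 5 from row 3 of P and reverse-bump: 5 enters row 2 and ejects 4; 4 enters row 1 and ejects 3. So w(7) = 3. P is now [[1, 2, 4, 6], [5, 7]].
Step i=6: Q has 6 at row 2, column 2; remove 7 from row 2 of P and reverse-bump: 7 enters row 1 and ejects 6. So w(6) = 6. P is now [[1, 2, 4, 7], [5]].
Step i=5: Q has 5 at row 1, column 4; remove that cell from P, ejecting 7. So w(5) = 7. P is now [[1, 2, 4], [5]].
Step i=4: Q has 4 at row 1, column 3; remove that cell from P, ejecting 4. So w(4) = 4. P is now [[1, 2], [5]].
Step i=3: Q has 3 at row 2, column 1; remove 5 from row 2 of P and reverse-bump: 5 enters row 1 and ejects 2. So w(3) = 2. P is now [[1, 5]].
Step i=2: Q has 2 at row 1, column 2; remove that cell from P, ejecting 5. So w(2) = 5. P is now [[1]].
Step i=1: Q has 1 at row 1, column 1; remove that cell from P, ejecting 1. So w(1) = 1. P is now [].

So w = 1 5 2 4 7 6 3.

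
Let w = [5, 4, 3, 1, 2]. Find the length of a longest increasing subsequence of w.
2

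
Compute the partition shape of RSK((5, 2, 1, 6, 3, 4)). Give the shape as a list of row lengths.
Row-insert each entry into an empty tableau.

After inserting 5: P = [[5]].
After inserting 2: P = [[2], [5]].
After inserting 1: P = [[1], [2], [5]].
After inserting 6: P = [[1, 6], [2], [5]].
After inserting 3: P = [[1, 3], [2, 6], [5]].
After inserting 4: P = [[1, 3, 4], [2, 6], [5]].

The final insertion tableau P = [[1, 3, 4], [2, 6], [5]] has shape [3, 2, 1].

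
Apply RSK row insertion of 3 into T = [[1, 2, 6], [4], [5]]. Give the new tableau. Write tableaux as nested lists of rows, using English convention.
[[1, 2, 3], [4, 6], [5]]

In row 1, 3 replaces 6 (the leftmost entry greater than 3); 6 is bumped to row 2. 6 is appended to row 2. The new tableau is [[1, 2, 3], [4, 6], [5]].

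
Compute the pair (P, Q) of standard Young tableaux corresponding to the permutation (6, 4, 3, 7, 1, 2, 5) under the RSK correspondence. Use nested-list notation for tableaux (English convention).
Insert each entry of the permutation into P by Schensted row insertion, recording in Q the position of each new cell.

After inserting 6: P = [[6]].
After inserting 4: P = [[4], [6]].
After inserting 3: P = [[3], [4], [6]].
After inserting 7: P = [[3, 7], [4], [6]].
After inserting 1: P = [[1, 7], [3], [4], [6]].
After inserting 2: P = [[1, 2], [3, 7], [4], [6]].
After inserting 5: P = [[1, 2, 5], [3, 7], [4], [6]].

So P = [[1, 2, 5], [3, 7], [4], [6]], Q = [[1, 4, 7], [2, 6], [3], [5]].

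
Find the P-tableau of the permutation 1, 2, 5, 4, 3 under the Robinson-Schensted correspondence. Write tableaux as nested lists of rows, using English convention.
Insert 1: appended to row 1. P = [[1]].
Insert 2: appended to row 1. P = [[1, 2]].
Insert 5: appended to row 1. P = [[1, 2, 5]].
Insert 4: 4 bumps 5 from row 1; 5 starts row 2. P = [[1, 2, 4], [5]].
Insert 3: 3 bumps 4 from row 1; 4 bumps 5 from row 2; 5 starts row 3. P = [[1, 2, 3], [4], [5]].

So P = [[1, 2, 3], [4], [5]].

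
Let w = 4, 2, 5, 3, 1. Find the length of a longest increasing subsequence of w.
2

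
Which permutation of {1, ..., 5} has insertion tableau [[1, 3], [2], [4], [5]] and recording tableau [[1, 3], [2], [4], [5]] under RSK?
Reverse the RSK construction: for i from n down to 1, find the cell of Q containing i, remove the entry at that cell from P, and reverse-bump it up through P; the value ejected from row 1 is w(i).

Step i=5: Q has 5 at row 4, column 1; remove 5 from row 4 of P and reverse-bump: 5 enters row 3 and ejects 4; 4 enters row 2 and ejects 2; 2 enters row 1 and ejects 1. So w(5) = 1. P is now [[2, 3], [4], [5]].
Step i=4: Q has 4 at row 3, column 1; remove 5 from row 3 of P and reverse-bump: 5 enters row 2 and ejects 4; 4 enters row 1 and ejects 3. So w(4) = 3. P is now [[2, 4], [5]].
Step i=3: Q has 3 at row 1, column 2; remove that cell from P, ejecting 4. So w(3) = 4. P is now [[2], [5]].
Step i=2: Q has 2 at row 2, column 1; remove 5 from row 2 of P and reverse-bump: 5 enters row 1 and ejects 2. So w(2) = 2. P is now [[5]].
Step i=1: Q has 1 at row 1, column 1; remove that cell from P, ejecting 5. So w(1) = 5. P is now [].

So w = 5 2 4 3 1.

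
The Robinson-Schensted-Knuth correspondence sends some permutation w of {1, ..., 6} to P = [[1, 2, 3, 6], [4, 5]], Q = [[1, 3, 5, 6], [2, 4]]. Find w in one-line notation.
Reverse the RSK construction: for i from n down to 1, find the cell of Q containing i, remove the entry at that cell from P, and reverse-bump it up through P; the value ejected from row 1 is w(i).

Step i=6: Q has 6 at row 1, column 4; remove that cell from P, ejecting 6. So w(6) = 6. P is now [[1, 2, 3], [4, 5]].
Step i=5: Q has 5 at row 1, column 3; remove that cell from P, ejecting 3. So w(5) = 3. P is now [[1, 2], [4, 5]].
Step i=4: Q has 4 at row 2, column 2; remove 5 from row 2 of P and reverse-bump: 5 enters row 1 and ejects 2. So w(4) = 2. P is now [[1, 5], [4]].
Step i=3: Q has 3 at row 1, column 2; remove that cell from P, ejecting 5. So w(3) = 5. P is now [[1], [4]].
Step i=2: Q has 2 at row 2, column 1; remove 4 from row 2 of P and reverse-bump: 4 enters row 1 and ejects 1. So w(2) = 1. P is now [[4]].
Step i=1: Q has 1 at row 1, column 1; remove that cell from P, ejecting 4. So w(1) = 4. P is now [].

So w = 4 1 5 2 3 6.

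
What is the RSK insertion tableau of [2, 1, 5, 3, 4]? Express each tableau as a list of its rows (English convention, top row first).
Insert 2: appended to row 1. P = [[2]].
Insert 1: 1 bumps 2 from row 1; 2 starts row 2. P = [[1], [2]].
Insert 5: appended to row 1. P = [[1, 5], [2]].
Insert 3: 3 bumps 5 from row 1; 5 appends to row 2. P = [[1, 3], [2, 5]].
Insert 4: appended to row 1. P = [[1, 3, 4], [2, 5]].

So P = [[1, 3, 4], [2, 5]].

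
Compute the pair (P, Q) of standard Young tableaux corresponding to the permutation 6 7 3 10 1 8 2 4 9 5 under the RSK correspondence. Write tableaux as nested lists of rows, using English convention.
Insert each entry of the permutation into P by Schensted row insertion, recording in Q the position of each new cell.

Insert 6: appended to row 1. P = [[6]].
Insert 7: appended to row 1. P = [[6, 7]].
Insert 3: 3 bumps 6 from row 1; 6 starts row 2. P = [[3, 7], [6]].
Insert 10: appended to row 1. P = [[3, 7, 10], [6]].
Insert 1: 1 bumps 3 from row 1; 3 bumps 6 from row 2; 6 starts row 3. P = [[1, 7, 10], [3], [6]].
Insert 8: 8 bumps 10 from row 1; 10 appends to row 2. P = [[1, 7, 8], [3, 10], [6]].
Insert 2: 2 bumps 7 from row 1; 7 bumps 10 from row 2; 10 appends to row 3. P = [[1, 2, 8], [3, 7], [6, 10]].
Insert 4: 4 bumps 8 from row 1; 8 appends to row 2. P = [[1, 2, 4], [3, 7, 8], [6, 10]].
Insert 9: appended to row 1. P = [[1, 2, 4, 9], [3, 7, 8], [6, 10]].
Insert 5: 5 bumps 9 from row 1; 9 appends to row 2. P = [[1, 2, 4, 5], [3, 7, 8, 9], [6, 10]].

So P = [[1, 2, 4, 5], [3, 7, 8, 9], [6, 10]], Q = [[1, 2, 4, 9], [3, 6, 8, 10], [5, 7]].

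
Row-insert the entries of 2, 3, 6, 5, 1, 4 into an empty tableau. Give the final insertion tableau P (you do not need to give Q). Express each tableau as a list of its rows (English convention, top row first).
Insert 2: appended to row 1. P = [[2]].
Insert 3: appended to row 1. P = [[2, 3]].
Insert 6: appended to row 1. P = [[2, 3, 6]].
Insert 5: 5 bumps 6 from row 1; 6 starts row 2. P = [[2, 3, 5], [6]].
Insert 1: 1 bumps 2 from row 1; 2 bumps 6 from row 2; 6 starts row 3. P = [[1, 3, 5], [2], [6]].
Insert 4: 4 bumps 5 from row 1; 5 appends to row 2. P = [[1, 3, 4], [2, 5], [6]].

So P = [[1, 3, 4], [2, 5], [6]].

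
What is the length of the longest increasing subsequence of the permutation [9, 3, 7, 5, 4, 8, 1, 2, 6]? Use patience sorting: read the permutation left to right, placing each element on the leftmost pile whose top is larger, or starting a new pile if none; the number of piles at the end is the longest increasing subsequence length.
3

9: new pile. tops = [9]
3: onto pile 1 (replacing 9). tops = [3]
7: new pile. tops = [3, 7]
5: onto pile 2 (replacing 7). tops = [3, 5]
4: onto pile 2 (replacing 5). tops = [3, 4]
8: new pile. tops = [3, 4, 8]
1: onto pile 1 (replacing 3). tops = [1, 4, 8]
2: onto pile 2 (replacing 4). tops = [1, 2, 8]
6: onto pile 3 (replacing 8). tops = [1, 2, 6]

3 piles, so the longest increasing subsequence has length 3.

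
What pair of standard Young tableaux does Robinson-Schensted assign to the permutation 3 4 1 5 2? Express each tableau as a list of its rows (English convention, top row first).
Insert each entry of the permutation into P by Schensted row insertion, recording in Q the position of each new cell.

Insert 3: appended to row 1. P = [[3]].
Insert 4: appended to row 1. P = [[3, 4]].
Insert 1: 1 bumps 3 from row 1; 3 starts row 2. P = [[1, 4], [3]].
Insert 5: appended to row 1. P = [[1, 4, 5], [3]].
Insert 2: 2 bumps 4 from row 1; 4 appends to row 2. P = [[1, 2, 5], [3, 4]].

So P = [[1, 2, 5], [3, 4]], Q = [[1, 2, 4], [3, 5]].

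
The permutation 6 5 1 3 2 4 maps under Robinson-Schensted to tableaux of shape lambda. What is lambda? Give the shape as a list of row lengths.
Row-insert each entry into an empty tableau.

After inserting 6: P = [[6]].
After inserting 5: P = [[5], [6]].
After inserting 1: P = [[1], [5], [6]].
After inserting 3: P = [[1, 3], [5], [6]].
After inserting 2: P = [[1, 2], [3], [5], [6]].
After inserting 4: P = [[1, 2, 4], [3], [5], [6]].

The final insertion tableau P = [[1, 2, 4], [3], [5], [6]] has shape [3, 1, 1, 1].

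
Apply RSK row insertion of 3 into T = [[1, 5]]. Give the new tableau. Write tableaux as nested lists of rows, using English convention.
In row 1, 3 replaces 5 (the leftmost entry greater than 3); 5 is bumped to row 2. 5 starts a new row 2. The new tableau is [[1, 3], [5]].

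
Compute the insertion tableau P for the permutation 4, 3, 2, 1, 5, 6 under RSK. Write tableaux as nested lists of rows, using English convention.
P = [[1, 5, 6], [2], [3], [4]]

Insert 4: appended to row 1. P = [[4]].
Insert 3: 3 bumps 4 from row 1; 4 starts row 2. P = [[3], [4]].
Insert 2: 2 bumps 3 from row 1; 3 bumps 4 from row 2; 4 starts row 3. P = [[2], [3], [4]].
Insert 1: 1 bumps 2 from row 1; 2 bumps 3 from row 2; 3 bumps 4 from row 3; 4 starts row 4. P = [[1], [2], [3], [4]].
Insert 5: appended to row 1. P = [[1, 5], [2], [3], [4]].
Insert 6: appended to row 1. P = [[1, 5, 6], [2], [3], [4]].

So P = [[1, 5, 6], [2], [3], [4]].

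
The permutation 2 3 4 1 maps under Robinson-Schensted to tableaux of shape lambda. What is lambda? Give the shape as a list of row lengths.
[3, 1]

Row-insert each entry into an empty tableau.

After inserting 2: P = [[2]].
After inserting 3: P = [[2, 3]].
After inserting 4: P = [[2, 3, 4]].
After inserting 1: P = [[1, 3, 4], [2]].

The final insertion tableau P = [[1, 3, 4], [2]] has shape [3, 1].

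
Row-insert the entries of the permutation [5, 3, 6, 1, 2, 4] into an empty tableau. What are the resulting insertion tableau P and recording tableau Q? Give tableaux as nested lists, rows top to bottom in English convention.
Insert each entry of the permutation into P by Schensted row insertion, recording in Q the position of each new cell.

After inserting 5: P = [[5]].
After inserting 3: P = [[3], [5]].
After inserting 6: P = [[3, 6], [5]].
After inserting 1: P = [[1, 6], [3], [5]].
After inserting 2: P = [[1, 2], [3, 6], [5]].
After inserting 4: P = [[1, 2, 4], [3, 6], [5]].

So P = [[1, 2, 4], [3, 6], [5]], Q = [[1, 3, 6], [2, 5], [4]].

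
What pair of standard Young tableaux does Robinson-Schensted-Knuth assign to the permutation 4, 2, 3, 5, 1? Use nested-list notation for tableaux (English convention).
P = [[1, 3, 5], [2], [4]], Q = [[1, 3, 4], [2], [5]]

Insert each entry of the permutation into P by Schensted row insertion, recording in Q the position of each new cell.

Insert 4: appended to row 1. P = [[4]], Q = [[1]].
Insert 2: 2 bumps 4 from row 1; 4 starts row 2. P = [[2], [4]], Q = [[1], [2]].
Insert 3: appended to row 1. P = [[2, 3], [4]], Q = [[1, 3], [2]].
Insert 5: appended to row 1. P = [[2, 3, 5], [4]], Q = [[1, 3, 4], [2]].
Insert 1: 1 bumps 2 from row 1; 2 bumps 4 from row 2; 4 starts row 3. P = [[1, 3, 5], [2], [4]], Q = [[1, 3, 4], [2], [5]].

So P = [[1, 3, 5], [2], [4]], Q = [[1, 3, 4], [2], [5]].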